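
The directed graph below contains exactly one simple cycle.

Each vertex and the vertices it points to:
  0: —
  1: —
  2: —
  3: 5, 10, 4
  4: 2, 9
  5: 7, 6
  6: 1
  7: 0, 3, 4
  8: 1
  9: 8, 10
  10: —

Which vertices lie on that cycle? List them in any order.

3, 5, 7

DFS with gray/black marking from 5:
5 gray
  7 gray
    0 gray
    0 black
    3 gray
      3→5: 5 is gray → back edge
Back edge closes the cycle 5 → 7 → 3 → 5; its vertices are {3, 5, 7}.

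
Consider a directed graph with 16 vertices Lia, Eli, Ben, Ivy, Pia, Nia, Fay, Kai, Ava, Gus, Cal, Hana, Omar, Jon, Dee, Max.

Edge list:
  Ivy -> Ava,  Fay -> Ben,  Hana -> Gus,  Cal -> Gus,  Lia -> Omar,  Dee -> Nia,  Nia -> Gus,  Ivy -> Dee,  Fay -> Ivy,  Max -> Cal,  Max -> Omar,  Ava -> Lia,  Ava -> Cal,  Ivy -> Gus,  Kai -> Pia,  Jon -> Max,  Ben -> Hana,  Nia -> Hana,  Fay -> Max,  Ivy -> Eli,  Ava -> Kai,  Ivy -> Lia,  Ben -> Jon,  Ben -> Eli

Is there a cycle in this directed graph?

No

DFS with white/gray/black marking, starting from Gus:
Gus gray
Gus black
Lia gray
  Omar gray
  Omar black
Lia black
Eli gray
Eli black
Ben gray
  Jon gray
    Max gray
      Cal gray
        Cal→Gus: Gus black — skip
      Cal black
      Max→Omar: Omar black — skip
    Max black
  Jon black
  Ben→Eli: Eli black — skip
  Hana gray
    Hana→Gus: Gus black — skip
  Hana black
Ben black
Ivy gray
  Ava gray
    Kai gray
      Pia gray
      Pia black
    Kai black
    Ava→Lia: Lia black — skip
    Ava→Cal: Cal black — skip
  Ava black
  Ivy→Eli: Eli black — skip
  Ivy→Gus: Gus black — skip
  Ivy→Lia: Lia black — skip
  Dee gray
    Nia gray
      Nia→Hana: Hana black — skip
      Nia→Gus: Gus black — skip
    Nia black
  Dee black
Ivy black
Fay gray
  Fay→Ben: Ben black — skip
  Fay→Max: Max black — skip
  Fay→Ivy: Ivy black — skip
Fay black
Every edge goes to a white or black vertex — no back edge, so the graph is acyclic.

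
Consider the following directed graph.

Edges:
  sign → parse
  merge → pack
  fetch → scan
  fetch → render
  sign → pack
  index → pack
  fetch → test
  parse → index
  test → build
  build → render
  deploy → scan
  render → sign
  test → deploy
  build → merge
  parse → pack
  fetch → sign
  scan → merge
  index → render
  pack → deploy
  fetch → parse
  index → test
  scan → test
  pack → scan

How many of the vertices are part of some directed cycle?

10

A vertex is on a directed cycle iff it belongs to a strongly connected component of size ≥ 2 (or has a self-loop).
The vertices on cycles are {pack, scan, sign, test, build, index, merge, parse, deploy, render} — 10 in total.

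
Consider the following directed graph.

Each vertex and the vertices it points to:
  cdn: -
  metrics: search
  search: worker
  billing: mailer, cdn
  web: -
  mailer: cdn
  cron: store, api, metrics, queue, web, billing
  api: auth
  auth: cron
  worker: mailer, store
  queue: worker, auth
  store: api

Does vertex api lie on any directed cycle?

api is on a cycle iff api can reach itself via ≥1 edge.
api → auth → cron → api — yes.

Yes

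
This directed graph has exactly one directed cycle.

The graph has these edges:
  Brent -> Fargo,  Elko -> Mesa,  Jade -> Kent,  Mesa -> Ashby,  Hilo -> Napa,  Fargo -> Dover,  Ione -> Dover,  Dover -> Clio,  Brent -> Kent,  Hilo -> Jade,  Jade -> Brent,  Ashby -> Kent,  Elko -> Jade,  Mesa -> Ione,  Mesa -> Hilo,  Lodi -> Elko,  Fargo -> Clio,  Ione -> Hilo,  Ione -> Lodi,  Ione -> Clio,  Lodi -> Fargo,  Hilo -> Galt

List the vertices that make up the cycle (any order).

DFS with gray/black marking from Elko:
Elko gray
  Jade gray
    Brent gray
      Fargo gray
        Dover gray
          Clio gray
          Clio black
        Dover black
        Fargo→Clio: Clio black — skip
      Fargo black
      Kent gray
      Kent black
    Brent black
    Jade→Kent: Kent black — skip
  Jade black
  Mesa gray
    Ione gray
      Hilo gray
        Galt gray
        Galt black
        Hilo→Jade: Jade black — skip
        Napa gray
        Napa black
      Hilo black
      Ione→Dover: Dover black — skip
      Lodi gray
        Lodi→Elko: Elko is gray → back edge
Back edge closes the cycle Elko → Mesa → Ione → Lodi → Elko; its vertices are {Elko, Ione, Lodi, Mesa}.

Elko, Ione, Lodi, Mesa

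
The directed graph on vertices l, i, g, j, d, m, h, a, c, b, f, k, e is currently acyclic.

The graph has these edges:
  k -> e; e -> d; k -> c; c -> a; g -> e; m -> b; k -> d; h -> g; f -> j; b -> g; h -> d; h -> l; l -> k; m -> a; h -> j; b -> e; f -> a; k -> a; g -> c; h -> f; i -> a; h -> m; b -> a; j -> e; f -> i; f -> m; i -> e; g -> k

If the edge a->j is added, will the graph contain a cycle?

Adding a→j creates a cycle iff j can already reach a.
Explore from j: no path reaches a. The graph stays acyclic.

No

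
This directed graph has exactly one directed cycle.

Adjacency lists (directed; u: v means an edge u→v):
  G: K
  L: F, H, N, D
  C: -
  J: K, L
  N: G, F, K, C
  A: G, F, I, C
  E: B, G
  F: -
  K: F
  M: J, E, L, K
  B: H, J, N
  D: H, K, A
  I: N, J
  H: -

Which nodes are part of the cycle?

A, D, I, J, L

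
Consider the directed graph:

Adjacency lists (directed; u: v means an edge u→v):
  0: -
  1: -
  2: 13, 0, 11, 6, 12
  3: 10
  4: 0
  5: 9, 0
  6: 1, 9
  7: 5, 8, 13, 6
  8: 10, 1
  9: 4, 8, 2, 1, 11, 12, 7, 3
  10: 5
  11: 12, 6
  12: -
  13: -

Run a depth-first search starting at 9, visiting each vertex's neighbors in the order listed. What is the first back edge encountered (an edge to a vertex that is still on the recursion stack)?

DFS from 9 (visiting each vertex's neighbors in the order listed); mark gray on enter, black on exit:
9 gray
  4 gray
    0 gray
    0 black
  4 black
  8 gray
    10 gray
      5 gray
        5→9: 9 is gray → back edge
First back edge: 5 → 9.

5->9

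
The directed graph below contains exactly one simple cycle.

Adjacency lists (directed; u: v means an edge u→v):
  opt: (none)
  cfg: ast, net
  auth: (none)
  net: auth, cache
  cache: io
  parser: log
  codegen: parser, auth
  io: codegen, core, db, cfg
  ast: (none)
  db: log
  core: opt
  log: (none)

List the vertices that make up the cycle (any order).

DFS with gray/black marking from io:
io gray
  codegen gray
    parser gray
      log gray
      log black
    parser black
    auth gray
    auth black
  codegen black
  core gray
    opt gray
    opt black
  core black
  db gray
    db→log: log black — skip
  db black
  cfg gray
    ast gray
    ast black
    net gray
      net→auth: auth black — skip
      cache gray
        cache→io: io is gray → back edge
Back edge closes the cycle io → cfg → net → cache → io; its vertices are {io, cfg, net, cache}.

io, cfg, net, cache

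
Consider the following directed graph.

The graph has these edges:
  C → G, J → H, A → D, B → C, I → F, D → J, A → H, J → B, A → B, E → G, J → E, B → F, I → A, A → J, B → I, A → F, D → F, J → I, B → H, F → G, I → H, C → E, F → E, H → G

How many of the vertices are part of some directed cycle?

A vertex is on a directed cycle iff it belongs to a strongly connected component of size ≥ 2 (or has a self-loop).
The vertices on cycles are {A, B, D, I, J} — 5 in total.

5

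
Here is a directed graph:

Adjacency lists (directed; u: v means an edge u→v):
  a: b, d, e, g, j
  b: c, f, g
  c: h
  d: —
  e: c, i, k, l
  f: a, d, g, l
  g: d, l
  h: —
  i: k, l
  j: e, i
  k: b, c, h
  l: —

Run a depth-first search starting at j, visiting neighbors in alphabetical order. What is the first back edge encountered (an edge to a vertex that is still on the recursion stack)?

a→b

DFS from j (visiting neighbors in alphabetical order); mark gray on enter, black on exit:
j gray
  e gray
    c gray
      h gray
      h black
    c black
    i gray
      k gray
        b gray
          b→c: c black — skip
          f gray
            a gray
              a→b: b is gray → back edge
First back edge: a → b.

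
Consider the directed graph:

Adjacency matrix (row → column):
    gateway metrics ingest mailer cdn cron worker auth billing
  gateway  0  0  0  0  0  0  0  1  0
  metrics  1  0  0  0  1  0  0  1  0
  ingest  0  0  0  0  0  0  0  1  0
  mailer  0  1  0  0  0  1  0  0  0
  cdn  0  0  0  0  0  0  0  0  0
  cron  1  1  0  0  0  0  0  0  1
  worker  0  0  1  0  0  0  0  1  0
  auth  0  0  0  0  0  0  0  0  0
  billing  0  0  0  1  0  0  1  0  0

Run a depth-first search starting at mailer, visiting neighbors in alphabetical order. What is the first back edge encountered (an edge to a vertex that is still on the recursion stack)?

billing->mailer

DFS from mailer (visiting neighbors in alphabetical order); mark gray on enter, black on exit:
mailer gray
  cron gray
    billing gray
      billing→mailer: mailer is gray → back edge
First back edge: billing → mailer.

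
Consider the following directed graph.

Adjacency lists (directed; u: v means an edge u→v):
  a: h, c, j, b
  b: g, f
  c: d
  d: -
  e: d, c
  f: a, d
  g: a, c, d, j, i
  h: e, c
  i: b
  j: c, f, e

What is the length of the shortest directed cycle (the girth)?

For each vertex v, BFS finds the shortest path from v back to v.
The shortest such closed walk is b → f → a → b, length 3.

3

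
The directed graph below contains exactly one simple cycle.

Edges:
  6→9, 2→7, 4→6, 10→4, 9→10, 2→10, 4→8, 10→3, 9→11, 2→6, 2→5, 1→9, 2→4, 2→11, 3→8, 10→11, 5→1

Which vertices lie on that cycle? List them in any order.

4, 6, 9, 10

DFS with gray/black marking from 10:
10 gray
  11 gray
  11 black
  4 gray
    8 gray
    8 black
    6 gray
      9 gray
        9→11: 11 black — skip
        9→10: 10 is gray → back edge
Back edge closes the cycle 10 → 4 → 6 → 9 → 10; its vertices are {4, 6, 9, 10}.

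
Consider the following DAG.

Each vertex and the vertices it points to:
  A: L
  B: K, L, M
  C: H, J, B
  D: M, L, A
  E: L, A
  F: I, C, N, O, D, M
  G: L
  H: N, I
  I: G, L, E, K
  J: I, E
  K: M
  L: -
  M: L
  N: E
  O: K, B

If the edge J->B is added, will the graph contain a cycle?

No

Adding J→B creates a cycle iff B can already reach J.
Explore from B: no path reaches J. The graph stays acyclic.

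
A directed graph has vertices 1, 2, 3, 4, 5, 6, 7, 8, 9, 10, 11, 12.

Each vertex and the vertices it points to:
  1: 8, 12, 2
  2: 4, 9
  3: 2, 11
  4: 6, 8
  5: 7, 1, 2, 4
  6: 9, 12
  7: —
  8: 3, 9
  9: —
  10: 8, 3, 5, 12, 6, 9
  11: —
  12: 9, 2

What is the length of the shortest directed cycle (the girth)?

For each vertex v, BFS finds the shortest path from v back to v.
The shortest such closed walk is 4 → 6 → 12 → 2 → 4, length 4.

4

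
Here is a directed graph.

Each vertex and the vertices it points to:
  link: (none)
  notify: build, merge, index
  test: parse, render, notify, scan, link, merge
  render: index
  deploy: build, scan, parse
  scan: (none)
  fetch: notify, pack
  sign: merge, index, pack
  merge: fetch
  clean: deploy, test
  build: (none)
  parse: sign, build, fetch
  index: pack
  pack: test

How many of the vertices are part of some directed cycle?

A vertex is on a directed cycle iff it belongs to a strongly connected component of size ≥ 2 (or has a self-loop).
The vertices on cycles are {pack, sign, test, fetch, index, merge, parse, notify, render} — 9 in total.

9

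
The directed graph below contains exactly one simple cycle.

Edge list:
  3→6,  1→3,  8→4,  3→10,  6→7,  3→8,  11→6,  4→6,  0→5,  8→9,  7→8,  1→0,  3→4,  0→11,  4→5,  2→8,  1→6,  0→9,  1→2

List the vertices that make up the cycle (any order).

4, 6, 7, 8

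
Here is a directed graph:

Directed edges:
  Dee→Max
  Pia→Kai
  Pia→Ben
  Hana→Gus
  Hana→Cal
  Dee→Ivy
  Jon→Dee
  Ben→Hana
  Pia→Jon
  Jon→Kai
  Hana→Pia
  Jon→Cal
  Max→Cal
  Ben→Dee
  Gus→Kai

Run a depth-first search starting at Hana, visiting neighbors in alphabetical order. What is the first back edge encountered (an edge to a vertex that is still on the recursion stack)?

DFS from Hana (visiting neighbors in alphabetical order); mark gray on enter, black on exit:
Hana gray
  Cal gray
  Cal black
  Gus gray
    Kai gray
    Kai black
  Gus black
  Pia gray
    Ben gray
      Dee gray
        Ivy gray
        Ivy black
        Max gray
          Max→Cal: Cal black — skip
        Max black
      Dee black
      Ben→Hana: Hana is gray → back edge
First back edge: Ben → Hana.

Ben->Hana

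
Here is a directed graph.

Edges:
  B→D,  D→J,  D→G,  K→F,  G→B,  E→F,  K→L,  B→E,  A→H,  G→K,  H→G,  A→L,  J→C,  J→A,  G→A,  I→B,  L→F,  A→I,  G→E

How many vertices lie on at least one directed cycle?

7

A vertex is on a directed cycle iff it belongs to a strongly connected component of size ≥ 2 (or has a self-loop).
The vertices on cycles are {A, B, D, G, H, I, J} — 7 in total.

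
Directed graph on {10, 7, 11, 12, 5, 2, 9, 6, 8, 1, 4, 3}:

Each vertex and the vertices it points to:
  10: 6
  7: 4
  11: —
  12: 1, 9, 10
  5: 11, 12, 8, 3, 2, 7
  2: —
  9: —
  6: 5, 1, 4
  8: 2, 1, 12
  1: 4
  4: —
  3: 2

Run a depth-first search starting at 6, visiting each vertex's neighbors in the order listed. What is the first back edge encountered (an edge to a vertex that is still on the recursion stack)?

10->6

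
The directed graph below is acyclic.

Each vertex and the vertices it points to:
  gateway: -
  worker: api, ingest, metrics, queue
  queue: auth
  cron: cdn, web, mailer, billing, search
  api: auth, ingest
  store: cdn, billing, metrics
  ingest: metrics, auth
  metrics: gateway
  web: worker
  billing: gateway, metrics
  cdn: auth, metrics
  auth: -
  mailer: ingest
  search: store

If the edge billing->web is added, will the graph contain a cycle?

No

Adding billing→web creates a cycle iff web can already reach billing.
Explore from web: no path reaches billing. The graph stays acyclic.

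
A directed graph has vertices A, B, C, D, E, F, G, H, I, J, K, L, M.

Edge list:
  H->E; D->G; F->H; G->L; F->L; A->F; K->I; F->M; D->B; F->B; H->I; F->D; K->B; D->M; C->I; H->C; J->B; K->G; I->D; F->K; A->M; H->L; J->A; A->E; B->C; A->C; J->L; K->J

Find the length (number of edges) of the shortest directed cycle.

4

For each vertex v, BFS finds the shortest path from v back to v.
The shortest such closed walk is J → A → F → K → J, length 4.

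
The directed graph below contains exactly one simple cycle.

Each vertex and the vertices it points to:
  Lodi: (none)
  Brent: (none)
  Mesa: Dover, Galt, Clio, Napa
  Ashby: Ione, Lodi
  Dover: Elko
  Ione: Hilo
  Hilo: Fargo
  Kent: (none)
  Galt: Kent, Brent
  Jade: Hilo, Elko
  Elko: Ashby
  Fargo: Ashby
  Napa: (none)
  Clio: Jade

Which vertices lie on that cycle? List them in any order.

Hilo, Ione, Ashby, Fargo

DFS with gray/black marking from Ashby:
Ashby gray
  Ione gray
    Hilo gray
      Fargo gray
        Fargo→Ashby: Ashby is gray → back edge
Back edge closes the cycle Ashby → Ione → Hilo → Fargo → Ashby; its vertices are {Hilo, Ione, Ashby, Fargo}.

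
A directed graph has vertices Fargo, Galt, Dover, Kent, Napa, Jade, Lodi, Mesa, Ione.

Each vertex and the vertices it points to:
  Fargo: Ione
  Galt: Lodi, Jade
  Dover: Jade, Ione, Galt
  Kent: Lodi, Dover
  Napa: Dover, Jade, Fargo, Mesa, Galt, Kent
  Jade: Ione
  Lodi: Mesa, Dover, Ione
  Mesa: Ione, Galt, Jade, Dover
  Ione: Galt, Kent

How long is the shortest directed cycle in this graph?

3

For each vertex v, BFS finds the shortest path from v back to v.
The shortest such closed walk is Galt → Lodi → Ione → Galt, length 3.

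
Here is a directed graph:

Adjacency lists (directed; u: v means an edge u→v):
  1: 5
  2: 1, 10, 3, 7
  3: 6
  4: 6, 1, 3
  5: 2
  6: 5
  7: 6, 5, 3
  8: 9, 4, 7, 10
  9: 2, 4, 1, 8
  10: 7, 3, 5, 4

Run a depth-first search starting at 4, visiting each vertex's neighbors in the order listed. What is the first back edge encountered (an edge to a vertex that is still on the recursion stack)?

1->5

DFS from 4 (visiting each vertex's neighbors in the order listed); mark gray on enter, black on exit:
4 gray
  6 gray
    5 gray
      2 gray
        1 gray
          1→5: 5 is gray → back edge
First back edge: 1 → 5.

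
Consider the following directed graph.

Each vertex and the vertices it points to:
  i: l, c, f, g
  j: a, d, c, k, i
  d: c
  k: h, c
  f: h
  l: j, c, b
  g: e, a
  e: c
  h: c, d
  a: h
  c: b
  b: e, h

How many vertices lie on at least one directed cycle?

8

A vertex is on a directed cycle iff it belongs to a strongly connected component of size ≥ 2 (or has a self-loop).
The vertices on cycles are {b, c, d, e, h, i, j, l} — 8 in total.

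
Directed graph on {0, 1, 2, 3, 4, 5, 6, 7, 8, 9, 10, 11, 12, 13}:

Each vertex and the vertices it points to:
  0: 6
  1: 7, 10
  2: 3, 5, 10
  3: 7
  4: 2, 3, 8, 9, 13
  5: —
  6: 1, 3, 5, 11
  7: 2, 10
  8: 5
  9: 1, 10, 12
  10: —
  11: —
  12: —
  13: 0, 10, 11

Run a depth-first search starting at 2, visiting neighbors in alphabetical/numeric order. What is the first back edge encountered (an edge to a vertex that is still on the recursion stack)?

DFS from 2 (visiting neighbors in alphabetical/numeric order); mark gray on enter, black on exit:
2 gray
  3 gray
    7 gray
      7→2: 2 is gray → back edge
First back edge: 7 → 2.

7->2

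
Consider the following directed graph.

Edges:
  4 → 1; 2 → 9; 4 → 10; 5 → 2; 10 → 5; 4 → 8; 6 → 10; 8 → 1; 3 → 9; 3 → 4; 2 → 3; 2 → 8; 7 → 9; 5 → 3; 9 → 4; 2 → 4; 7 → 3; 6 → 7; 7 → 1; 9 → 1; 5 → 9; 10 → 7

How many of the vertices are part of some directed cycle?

A vertex is on a directed cycle iff it belongs to a strongly connected component of size ≥ 2 (or has a self-loop).
The vertices on cycles are {2, 3, 4, 5, 7, 9, 10} — 7 in total.

7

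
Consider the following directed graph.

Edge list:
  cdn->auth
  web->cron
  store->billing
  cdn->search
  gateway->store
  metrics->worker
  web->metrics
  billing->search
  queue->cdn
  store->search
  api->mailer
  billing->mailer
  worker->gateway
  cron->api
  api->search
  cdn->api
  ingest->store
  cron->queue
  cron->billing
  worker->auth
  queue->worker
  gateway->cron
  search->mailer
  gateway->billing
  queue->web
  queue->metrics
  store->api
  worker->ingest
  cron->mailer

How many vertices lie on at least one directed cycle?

6

A vertex is on a directed cycle iff it belongs to a strongly connected component of size ≥ 2 (or has a self-loop).
The vertices on cycles are {web, cron, queue, worker, gateway, metrics} — 6 in total.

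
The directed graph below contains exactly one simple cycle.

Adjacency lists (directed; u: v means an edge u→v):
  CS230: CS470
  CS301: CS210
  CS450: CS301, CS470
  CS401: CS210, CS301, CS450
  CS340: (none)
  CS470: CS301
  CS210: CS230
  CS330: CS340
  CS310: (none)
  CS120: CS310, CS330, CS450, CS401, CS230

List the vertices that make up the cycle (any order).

CS210, CS230, CS301, CS470

DFS with gray/black marking from CS230:
CS230 gray
  CS470 gray
    CS301 gray
      CS210 gray
        CS210→CS230: CS230 is gray → back edge
Back edge closes the cycle CS230 → CS470 → CS301 → CS210 → CS230; its vertices are {CS210, CS230, CS301, CS470}.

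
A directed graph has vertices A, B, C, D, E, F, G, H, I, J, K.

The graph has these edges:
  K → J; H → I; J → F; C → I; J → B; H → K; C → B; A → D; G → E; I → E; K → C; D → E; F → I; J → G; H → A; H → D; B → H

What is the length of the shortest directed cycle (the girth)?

4

For each vertex v, BFS finds the shortest path from v back to v.
The shortest such closed walk is H → K → J → B → H, length 4.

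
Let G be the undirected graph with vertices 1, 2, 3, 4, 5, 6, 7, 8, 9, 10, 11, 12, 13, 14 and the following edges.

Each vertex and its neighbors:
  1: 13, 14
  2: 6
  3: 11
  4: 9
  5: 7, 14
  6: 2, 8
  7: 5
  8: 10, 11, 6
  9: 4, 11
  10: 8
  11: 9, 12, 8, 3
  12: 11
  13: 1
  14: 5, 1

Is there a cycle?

No

DFS, tracking each vertex's parent; an edge to a visited non-parent vertex closes a cycle.
Start from 2:
visit 2 (parent –)
  visit 6 (parent 2)
    6–2: parent, skip
    visit 8 (parent 6)
      visit 10 (parent 8)
        10–8: parent, skip
      visit 11 (parent 8)
        visit 9 (parent 11)
          visit 4 (parent 9)
            4–9: parent, skip
          9–11: parent, skip
        visit 12 (parent 11)
          12–11: parent, skip
        11–8: parent, skip
        visit 3 (parent 11)
          3–11: parent, skip
      8–6: parent, skip
visit 1 (parent –)
  visit 13 (parent 1)
    13–1: parent, skip
  visit 14 (parent 1)
    visit 5 (parent 14)
      visit 7 (parent 5)
        7–5: parent, skip
      5–14: parent, skip
    14–1: parent, skip
No non-parent visited neighbor found — the graph is a forest.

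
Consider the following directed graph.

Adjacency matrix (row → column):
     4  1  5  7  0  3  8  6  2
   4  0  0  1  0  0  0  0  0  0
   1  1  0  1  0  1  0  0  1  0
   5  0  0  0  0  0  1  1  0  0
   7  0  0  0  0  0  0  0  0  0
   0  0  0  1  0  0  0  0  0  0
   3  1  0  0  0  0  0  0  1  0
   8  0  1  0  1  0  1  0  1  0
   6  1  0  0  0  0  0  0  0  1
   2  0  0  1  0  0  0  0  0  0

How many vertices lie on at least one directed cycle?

A vertex is on a directed cycle iff it belongs to a strongly connected component of size ≥ 2 (or has a self-loop).
The vertices on cycles are {0, 1, 2, 3, 4, 5, 6, 8} — 8 in total.

8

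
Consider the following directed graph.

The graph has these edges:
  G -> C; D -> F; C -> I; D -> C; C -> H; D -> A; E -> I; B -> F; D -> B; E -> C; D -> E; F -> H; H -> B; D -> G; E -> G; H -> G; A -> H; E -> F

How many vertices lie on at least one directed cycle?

A vertex is on a directed cycle iff it belongs to a strongly connected component of size ≥ 2 (or has a self-loop).
The vertices on cycles are {B, C, F, G, H} — 5 in total.

5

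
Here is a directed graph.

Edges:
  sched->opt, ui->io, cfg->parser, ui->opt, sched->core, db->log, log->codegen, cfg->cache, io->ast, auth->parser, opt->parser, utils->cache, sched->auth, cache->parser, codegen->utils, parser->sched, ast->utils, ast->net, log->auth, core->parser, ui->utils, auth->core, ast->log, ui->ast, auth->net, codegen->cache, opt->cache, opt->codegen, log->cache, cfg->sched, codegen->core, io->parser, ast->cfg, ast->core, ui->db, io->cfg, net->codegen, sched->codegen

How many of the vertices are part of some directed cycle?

9

A vertex is on a directed cycle iff it belongs to a strongly connected component of size ≥ 2 (or has a self-loop).
The vertices on cycles are {net, opt, auth, core, cache, sched, utils, parser, codegen} — 9 in total.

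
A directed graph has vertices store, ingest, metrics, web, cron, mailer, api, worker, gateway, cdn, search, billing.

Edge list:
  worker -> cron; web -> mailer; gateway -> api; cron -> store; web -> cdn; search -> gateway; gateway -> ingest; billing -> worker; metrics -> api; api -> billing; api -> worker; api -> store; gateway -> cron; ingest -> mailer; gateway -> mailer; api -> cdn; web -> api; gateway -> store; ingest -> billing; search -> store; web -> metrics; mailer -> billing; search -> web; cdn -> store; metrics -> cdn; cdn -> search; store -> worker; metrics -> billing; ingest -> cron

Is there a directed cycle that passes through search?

Yes

search is on a cycle iff search can reach itself via ≥1 edge.
search → web → cdn → search — yes.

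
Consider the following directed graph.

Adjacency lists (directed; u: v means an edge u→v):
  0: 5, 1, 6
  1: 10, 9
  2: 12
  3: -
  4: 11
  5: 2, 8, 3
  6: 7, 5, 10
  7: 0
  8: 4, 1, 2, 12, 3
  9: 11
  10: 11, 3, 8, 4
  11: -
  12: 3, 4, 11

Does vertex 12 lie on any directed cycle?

12 lies on a cycle iff there is a path from 12 back to itself.
Exploring from 12, it never reaches itself; equivalently, its strongly connected component is a singleton.

No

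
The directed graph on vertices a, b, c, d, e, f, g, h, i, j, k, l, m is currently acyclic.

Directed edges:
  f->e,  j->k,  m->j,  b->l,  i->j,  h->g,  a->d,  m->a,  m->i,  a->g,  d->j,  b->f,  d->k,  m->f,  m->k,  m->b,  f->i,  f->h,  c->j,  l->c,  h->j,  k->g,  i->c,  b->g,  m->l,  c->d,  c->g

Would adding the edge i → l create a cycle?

No

Adding i→l creates a cycle iff l can already reach i.
Explore from l: no path reaches i. The graph stays acyclic.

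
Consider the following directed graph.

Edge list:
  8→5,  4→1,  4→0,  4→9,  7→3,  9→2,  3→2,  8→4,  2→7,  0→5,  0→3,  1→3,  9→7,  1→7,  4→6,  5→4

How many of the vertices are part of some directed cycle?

A vertex is on a directed cycle iff it belongs to a strongly connected component of size ≥ 2 (or has a self-loop).
The vertices on cycles are {0, 2, 3, 4, 5, 7} — 6 in total.

6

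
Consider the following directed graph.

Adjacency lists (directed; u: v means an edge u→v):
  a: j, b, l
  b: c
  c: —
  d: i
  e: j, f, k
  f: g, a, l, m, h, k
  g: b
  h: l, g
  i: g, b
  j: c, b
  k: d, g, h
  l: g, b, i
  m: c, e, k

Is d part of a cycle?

No

d lies on a cycle iff there is a path from d back to itself.
Exploring from d, it never reaches itself; equivalently, its strongly connected component is a singleton.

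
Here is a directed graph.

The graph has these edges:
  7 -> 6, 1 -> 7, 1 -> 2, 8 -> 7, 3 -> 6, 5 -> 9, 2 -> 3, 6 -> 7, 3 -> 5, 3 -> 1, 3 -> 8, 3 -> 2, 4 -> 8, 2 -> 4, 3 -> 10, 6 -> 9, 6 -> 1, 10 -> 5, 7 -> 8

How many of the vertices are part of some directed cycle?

A vertex is on a directed cycle iff it belongs to a strongly connected component of size ≥ 2 (or has a self-loop).
The vertices on cycles are {1, 2, 3, 4, 6, 7, 8} — 7 in total.

7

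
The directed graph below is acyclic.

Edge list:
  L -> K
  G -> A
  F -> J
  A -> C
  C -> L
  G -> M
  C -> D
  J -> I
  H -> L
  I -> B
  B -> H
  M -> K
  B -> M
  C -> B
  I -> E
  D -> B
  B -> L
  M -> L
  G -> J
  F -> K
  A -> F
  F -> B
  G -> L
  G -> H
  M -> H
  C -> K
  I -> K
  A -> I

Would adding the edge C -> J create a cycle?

No

Adding C→J creates a cycle iff J can already reach C.
Explore from J: no path reaches C. The graph stays acyclic.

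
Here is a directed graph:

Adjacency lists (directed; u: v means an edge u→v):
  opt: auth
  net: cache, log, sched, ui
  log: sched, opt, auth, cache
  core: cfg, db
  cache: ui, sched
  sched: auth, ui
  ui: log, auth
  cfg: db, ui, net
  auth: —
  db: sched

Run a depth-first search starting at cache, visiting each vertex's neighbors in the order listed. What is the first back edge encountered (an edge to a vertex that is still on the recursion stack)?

sched→ui

DFS from cache (visiting each vertex's neighbors in the order listed); mark gray on enter, black on exit:
cache gray
  ui gray
    log gray
      sched gray
        auth gray
        auth black
        sched→ui: ui is gray → back edge
First back edge: sched → ui.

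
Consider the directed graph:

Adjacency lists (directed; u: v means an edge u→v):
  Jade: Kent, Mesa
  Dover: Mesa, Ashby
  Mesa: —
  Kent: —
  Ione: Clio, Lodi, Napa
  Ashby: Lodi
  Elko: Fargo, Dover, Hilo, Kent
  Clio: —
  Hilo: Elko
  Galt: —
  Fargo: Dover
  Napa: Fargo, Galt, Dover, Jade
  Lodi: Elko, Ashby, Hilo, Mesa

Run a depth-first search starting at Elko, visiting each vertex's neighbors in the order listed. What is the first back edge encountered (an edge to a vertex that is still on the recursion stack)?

Lodi->Elko

DFS from Elko (visiting each vertex's neighbors in the order listed); mark gray on enter, black on exit:
Elko gray
  Fargo gray
    Dover gray
      Mesa gray
      Mesa black
      Ashby gray
        Lodi gray
          Lodi→Elko: Elko is gray → back edge
First back edge: Lodi → Elko.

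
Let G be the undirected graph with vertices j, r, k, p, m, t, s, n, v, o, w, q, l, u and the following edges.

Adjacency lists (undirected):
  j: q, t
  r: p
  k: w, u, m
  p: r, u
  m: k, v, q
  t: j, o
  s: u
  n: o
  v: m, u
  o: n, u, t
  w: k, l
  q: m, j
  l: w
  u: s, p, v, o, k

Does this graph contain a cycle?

DFS, tracking each vertex's parent; an edge to a visited non-parent vertex closes a cycle.
Start from u:
visit u (parent –)
  visit s (parent u)
    s–u: parent, skip
  visit p (parent u)
    visit r (parent p)
      r–p: parent, skip
    p–u: parent, skip
  visit v (parent u)
    visit m (parent v)
      visit k (parent m)
        visit w (parent k)
          w–k: parent, skip
          visit l (parent w)
            l–w: parent, skip
        k–u: u visited and ≠ parent → cycle
Cycle: u – v – m – k – u.

Yes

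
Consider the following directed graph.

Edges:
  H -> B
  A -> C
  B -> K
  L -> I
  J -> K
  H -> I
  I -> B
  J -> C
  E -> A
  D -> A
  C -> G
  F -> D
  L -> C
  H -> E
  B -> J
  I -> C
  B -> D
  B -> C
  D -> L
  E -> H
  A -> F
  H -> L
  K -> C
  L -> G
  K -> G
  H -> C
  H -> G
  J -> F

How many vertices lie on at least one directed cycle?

9

A vertex is on a directed cycle iff it belongs to a strongly connected component of size ≥ 2 (or has a self-loop).
The vertices on cycles are {A, B, D, E, F, H, I, J, L} — 9 in total.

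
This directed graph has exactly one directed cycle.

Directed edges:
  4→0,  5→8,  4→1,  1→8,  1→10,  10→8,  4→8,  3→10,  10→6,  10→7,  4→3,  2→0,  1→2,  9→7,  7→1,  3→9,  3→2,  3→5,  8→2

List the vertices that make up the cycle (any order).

1, 7, 10

DFS with gray/black marking from 1:
1 gray
  10 gray
    8 gray
      2 gray
        0 gray
        0 black
      2 black
    8 black
    7 gray
      7→1: 1 is gray → back edge
Back edge closes the cycle 1 → 10 → 7 → 1; its vertices are {1, 7, 10}.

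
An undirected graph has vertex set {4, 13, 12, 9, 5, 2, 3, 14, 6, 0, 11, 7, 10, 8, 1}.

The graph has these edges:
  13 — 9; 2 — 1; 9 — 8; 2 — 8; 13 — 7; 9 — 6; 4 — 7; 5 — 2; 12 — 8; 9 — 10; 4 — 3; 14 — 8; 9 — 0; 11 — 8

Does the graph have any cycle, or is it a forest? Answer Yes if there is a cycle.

No

DFS, tracking each vertex's parent; an edge to a visited non-parent vertex closes a cycle.
Start from 9:
visit 9 (parent –)
  visit 6 (parent 9)
    6–9: parent, skip
  visit 8 (parent 9)
    visit 14 (parent 8)
      14–8: parent, skip
    visit 11 (parent 8)
      11–8: parent, skip
    visit 2 (parent 8)
      visit 5 (parent 2)
        5–2: parent, skip
      visit 1 (parent 2)
        1–2: parent, skip
      2–8: parent, skip
    8–9: parent, skip
    visit 12 (parent 8)
      12–8: parent, skip
  visit 10 (parent 9)
    10–9: parent, skip
  visit 0 (parent 9)
    0–9: parent, skip
  visit 13 (parent 9)
    13–9: parent, skip
    visit 7 (parent 13)
      visit 4 (parent 7)
        4–7: parent, skip
        visit 3 (parent 4)
          3–4: parent, skip
      7–13: parent, skip
No non-parent visited neighbor found — the graph is a forest.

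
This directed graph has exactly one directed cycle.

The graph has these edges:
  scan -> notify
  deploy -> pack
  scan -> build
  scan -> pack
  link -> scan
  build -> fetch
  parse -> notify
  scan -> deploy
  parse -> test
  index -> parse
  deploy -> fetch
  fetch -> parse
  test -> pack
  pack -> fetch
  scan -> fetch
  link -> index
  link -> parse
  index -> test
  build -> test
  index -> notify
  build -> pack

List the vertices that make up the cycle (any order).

pack, test, fetch, parse

DFS with gray/black marking from parse:
parse gray
  notify gray
  notify black
  test gray
    pack gray
      fetch gray
        fetch→parse: parse is gray → back edge
Back edge closes the cycle parse → test → pack → fetch → parse; its vertices are {pack, test, fetch, parse}.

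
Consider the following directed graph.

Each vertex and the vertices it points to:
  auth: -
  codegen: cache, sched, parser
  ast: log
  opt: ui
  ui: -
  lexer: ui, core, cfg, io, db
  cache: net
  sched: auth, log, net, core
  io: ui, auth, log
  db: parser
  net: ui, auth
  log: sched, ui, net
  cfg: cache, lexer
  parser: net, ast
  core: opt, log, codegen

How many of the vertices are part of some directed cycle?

8

A vertex is on a directed cycle iff it belongs to a strongly connected component of size ≥ 2 (or has a self-loop).
The vertices on cycles are {ast, cfg, log, core, lexer, sched, parser, codegen} — 8 in total.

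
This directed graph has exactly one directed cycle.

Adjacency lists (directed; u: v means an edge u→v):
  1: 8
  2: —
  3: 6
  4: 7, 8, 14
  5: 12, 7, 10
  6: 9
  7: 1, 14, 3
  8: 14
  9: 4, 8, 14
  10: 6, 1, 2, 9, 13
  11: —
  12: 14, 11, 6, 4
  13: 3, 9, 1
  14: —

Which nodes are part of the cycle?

3, 4, 6, 7, 9

DFS with gray/black marking from 7:
7 gray
  1 gray
    8 gray
      14 gray
      14 black
    8 black
  1 black
  7→14: 14 black — skip
  3 gray
    6 gray
      9 gray
        4 gray
          4→7: 7 is gray → back edge
Back edge closes the cycle 7 → 3 → 6 → 9 → 4 → 7; its vertices are {3, 4, 6, 7, 9}.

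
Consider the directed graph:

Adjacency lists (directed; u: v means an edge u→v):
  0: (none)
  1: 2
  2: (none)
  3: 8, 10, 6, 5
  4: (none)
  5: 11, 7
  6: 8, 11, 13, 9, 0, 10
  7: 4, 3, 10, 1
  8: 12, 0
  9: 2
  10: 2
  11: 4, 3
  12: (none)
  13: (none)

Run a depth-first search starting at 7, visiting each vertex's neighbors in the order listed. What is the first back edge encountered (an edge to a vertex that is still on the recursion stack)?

11->3

DFS from 7 (visiting each vertex's neighbors in the order listed); mark gray on enter, black on exit:
7 gray
  4 gray
  4 black
  3 gray
    8 gray
      12 gray
      12 black
      0 gray
      0 black
    8 black
    10 gray
      2 gray
      2 black
    10 black
    6 gray
      6→8: 8 black — skip
      11 gray
        11→4: 4 black — skip
        11→3: 3 is gray → back edge
First back edge: 11 → 3.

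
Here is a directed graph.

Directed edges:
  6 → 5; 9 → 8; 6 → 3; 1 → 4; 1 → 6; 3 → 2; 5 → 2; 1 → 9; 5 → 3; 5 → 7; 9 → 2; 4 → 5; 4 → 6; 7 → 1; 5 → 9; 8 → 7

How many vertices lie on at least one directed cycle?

A vertex is on a directed cycle iff it belongs to a strongly connected component of size ≥ 2 (or has a self-loop).
The vertices on cycles are {1, 4, 5, 6, 7, 8, 9} — 7 in total.

7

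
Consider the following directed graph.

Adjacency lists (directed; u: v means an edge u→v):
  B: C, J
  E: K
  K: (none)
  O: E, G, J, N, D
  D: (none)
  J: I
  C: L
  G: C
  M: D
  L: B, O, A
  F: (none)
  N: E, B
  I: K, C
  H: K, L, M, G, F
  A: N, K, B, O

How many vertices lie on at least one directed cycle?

A vertex is on a directed cycle iff it belongs to a strongly connected component of size ≥ 2 (or has a self-loop).
The vertices on cycles are {A, B, C, G, I, J, L, N, O} — 9 in total.

9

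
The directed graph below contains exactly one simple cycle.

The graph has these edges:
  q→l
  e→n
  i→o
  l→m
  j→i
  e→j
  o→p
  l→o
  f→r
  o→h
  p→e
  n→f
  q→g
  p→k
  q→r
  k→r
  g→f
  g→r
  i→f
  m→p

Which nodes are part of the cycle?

e, i, j, o, p

DFS with gray/black marking from o:
o gray
  h gray
  h black
  p gray
    k gray
      r gray
      r black
    k black
    e gray
      j gray
        i gray
          i→o: o is gray → back edge
Back edge closes the cycle o → p → e → j → i → o; its vertices are {e, i, j, o, p}.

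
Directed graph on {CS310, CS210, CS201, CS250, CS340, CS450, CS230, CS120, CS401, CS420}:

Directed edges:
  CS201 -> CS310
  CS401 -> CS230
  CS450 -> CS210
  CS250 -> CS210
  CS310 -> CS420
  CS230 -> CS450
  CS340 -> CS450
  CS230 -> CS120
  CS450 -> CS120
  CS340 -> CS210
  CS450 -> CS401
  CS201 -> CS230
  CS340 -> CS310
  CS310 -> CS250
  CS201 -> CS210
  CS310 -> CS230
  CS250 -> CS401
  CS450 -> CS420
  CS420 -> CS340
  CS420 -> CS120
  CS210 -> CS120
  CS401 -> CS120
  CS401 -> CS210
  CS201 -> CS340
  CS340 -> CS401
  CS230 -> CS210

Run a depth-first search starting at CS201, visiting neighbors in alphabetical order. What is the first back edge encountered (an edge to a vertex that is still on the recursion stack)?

CS401→CS230

DFS from CS201 (visiting neighbors in alphabetical order); mark gray on enter, black on exit:
CS201 gray
  CS210 gray
    CS120 gray
    CS120 black
  CS210 black
  CS230 gray
    CS230→CS120: CS120 black — skip
    CS230→CS210: CS210 black — skip
    CS450 gray
      CS450→CS120: CS120 black — skip
      CS450→CS210: CS210 black — skip
      CS401 gray
        CS401→CS120: CS120 black — skip
        CS401→CS210: CS210 black — skip
        CS401→CS230: CS230 is gray → back edge
First back edge: CS401 → CS230.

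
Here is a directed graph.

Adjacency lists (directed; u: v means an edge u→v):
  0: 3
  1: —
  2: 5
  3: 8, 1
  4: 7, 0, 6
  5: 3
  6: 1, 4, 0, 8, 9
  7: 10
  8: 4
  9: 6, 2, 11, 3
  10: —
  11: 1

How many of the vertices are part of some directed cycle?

A vertex is on a directed cycle iff it belongs to a strongly connected component of size ≥ 2 (or has a self-loop).
The vertices on cycles are {0, 2, 3, 4, 5, 6, 8, 9} — 8 in total.

8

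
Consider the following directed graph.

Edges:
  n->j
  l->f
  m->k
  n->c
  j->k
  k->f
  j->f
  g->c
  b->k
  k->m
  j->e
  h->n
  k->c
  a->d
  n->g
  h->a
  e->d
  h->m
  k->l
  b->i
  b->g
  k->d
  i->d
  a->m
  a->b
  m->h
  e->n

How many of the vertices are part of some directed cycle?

A vertex is on a directed cycle iff it belongs to a strongly connected component of size ≥ 2 (or has a self-loop).
The vertices on cycles are {a, b, e, h, j, k, m, n} — 8 in total.

8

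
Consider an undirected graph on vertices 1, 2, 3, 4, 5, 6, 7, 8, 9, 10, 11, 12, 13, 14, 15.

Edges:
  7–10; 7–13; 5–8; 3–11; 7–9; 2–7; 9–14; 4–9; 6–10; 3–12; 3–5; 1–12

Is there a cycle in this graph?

No

DFS, tracking each vertex's parent; an edge to a visited non-parent vertex closes a cycle.
Start from 2:
visit 2 (parent –)
  visit 7 (parent 2)
    7–2: parent, skip
    visit 13 (parent 7)
      13–7: parent, skip
    visit 9 (parent 7)
      9–7: parent, skip
      visit 4 (parent 9)
        4–9: parent, skip
      visit 14 (parent 9)
        14–9: parent, skip
    visit 10 (parent 7)
      visit 6 (parent 10)
        6–10: parent, skip
      10–7: parent, skip
visit 1 (parent –)
  visit 12 (parent 1)
    visit 3 (parent 12)
      visit 5 (parent 3)
        5–3: parent, skip
        visit 8 (parent 5)
          8–5: parent, skip
      visit 11 (parent 3)
        11–3: parent, skip
      3–12: parent, skip
    12–1: parent, skip
visit 15 (parent –)
No non-parent visited neighbor found — the graph is a forest.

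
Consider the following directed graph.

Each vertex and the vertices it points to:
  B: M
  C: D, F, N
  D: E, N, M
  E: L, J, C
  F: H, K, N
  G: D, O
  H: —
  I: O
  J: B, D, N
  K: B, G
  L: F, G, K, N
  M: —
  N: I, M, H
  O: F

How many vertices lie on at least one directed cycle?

A vertex is on a directed cycle iff it belongs to a strongly connected component of size ≥ 2 (or has a self-loop).
The vertices on cycles are {C, D, E, F, G, I, J, K, L, N, O} — 11 in total.

11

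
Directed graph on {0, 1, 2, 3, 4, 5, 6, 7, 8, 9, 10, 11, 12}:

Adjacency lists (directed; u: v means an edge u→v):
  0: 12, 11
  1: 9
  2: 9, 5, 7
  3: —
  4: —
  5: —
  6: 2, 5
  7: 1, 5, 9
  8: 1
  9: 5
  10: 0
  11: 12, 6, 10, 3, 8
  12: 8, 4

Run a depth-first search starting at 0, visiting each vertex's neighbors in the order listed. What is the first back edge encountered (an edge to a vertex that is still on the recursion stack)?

10->0

DFS from 0 (visiting each vertex's neighbors in the order listed); mark gray on enter, black on exit:
0 gray
  12 gray
    8 gray
      1 gray
        9 gray
          5 gray
          5 black
        9 black
      1 black
    8 black
    4 gray
    4 black
  12 black
  11 gray
    11→12: 12 black — skip
    6 gray
      2 gray
        2→9: 9 black — skip
        2→5: 5 black — skip
        7 gray
          7→1: 1 black — skip
          7→5: 5 black — skip
          7→9: 9 black — skip
        7 black
      2 black
      6→5: 5 black — skip
    6 black
    10 gray
      10→0: 0 is gray → back edge
First back edge: 10 → 0.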